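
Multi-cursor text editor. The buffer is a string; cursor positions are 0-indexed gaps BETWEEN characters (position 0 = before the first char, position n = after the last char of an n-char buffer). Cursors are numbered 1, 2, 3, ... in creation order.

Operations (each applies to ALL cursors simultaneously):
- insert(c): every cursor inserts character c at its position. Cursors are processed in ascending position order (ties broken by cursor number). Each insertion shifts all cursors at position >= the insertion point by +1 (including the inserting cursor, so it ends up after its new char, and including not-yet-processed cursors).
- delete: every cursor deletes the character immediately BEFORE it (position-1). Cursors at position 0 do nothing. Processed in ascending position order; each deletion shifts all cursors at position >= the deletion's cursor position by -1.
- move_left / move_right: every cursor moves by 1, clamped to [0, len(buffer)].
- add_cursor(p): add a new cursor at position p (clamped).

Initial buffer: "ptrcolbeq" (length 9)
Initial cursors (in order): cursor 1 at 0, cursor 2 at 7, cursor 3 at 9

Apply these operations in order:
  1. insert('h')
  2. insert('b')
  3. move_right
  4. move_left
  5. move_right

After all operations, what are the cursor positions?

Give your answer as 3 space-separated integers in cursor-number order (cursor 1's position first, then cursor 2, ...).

Answer: 3 12 15

Derivation:
After op 1 (insert('h')): buffer="hptrcolbheqh" (len 12), cursors c1@1 c2@9 c3@12, authorship 1.......2..3
After op 2 (insert('b')): buffer="hbptrcolbhbeqhb" (len 15), cursors c1@2 c2@11 c3@15, authorship 11.......22..33
After op 3 (move_right): buffer="hbptrcolbhbeqhb" (len 15), cursors c1@3 c2@12 c3@15, authorship 11.......22..33
After op 4 (move_left): buffer="hbptrcolbhbeqhb" (len 15), cursors c1@2 c2@11 c3@14, authorship 11.......22..33
After op 5 (move_right): buffer="hbptrcolbhbeqhb" (len 15), cursors c1@3 c2@12 c3@15, authorship 11.......22..33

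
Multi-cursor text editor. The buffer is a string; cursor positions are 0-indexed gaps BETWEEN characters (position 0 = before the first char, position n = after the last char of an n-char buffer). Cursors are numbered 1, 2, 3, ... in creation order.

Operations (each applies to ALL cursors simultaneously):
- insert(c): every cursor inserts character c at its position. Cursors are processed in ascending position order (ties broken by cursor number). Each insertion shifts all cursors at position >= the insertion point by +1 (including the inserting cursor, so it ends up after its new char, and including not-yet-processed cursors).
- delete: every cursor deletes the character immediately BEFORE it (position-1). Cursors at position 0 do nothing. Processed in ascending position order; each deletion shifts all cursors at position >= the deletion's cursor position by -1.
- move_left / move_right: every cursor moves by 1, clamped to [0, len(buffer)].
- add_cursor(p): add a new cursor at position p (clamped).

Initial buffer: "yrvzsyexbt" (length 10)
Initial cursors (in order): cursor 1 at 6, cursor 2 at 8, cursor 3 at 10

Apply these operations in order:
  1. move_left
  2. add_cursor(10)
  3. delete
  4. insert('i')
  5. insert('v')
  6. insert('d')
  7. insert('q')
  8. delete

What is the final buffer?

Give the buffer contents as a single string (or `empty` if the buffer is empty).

After op 1 (move_left): buffer="yrvzsyexbt" (len 10), cursors c1@5 c2@7 c3@9, authorship ..........
After op 2 (add_cursor(10)): buffer="yrvzsyexbt" (len 10), cursors c1@5 c2@7 c3@9 c4@10, authorship ..........
After op 3 (delete): buffer="yrvzyx" (len 6), cursors c1@4 c2@5 c3@6 c4@6, authorship ......
After op 4 (insert('i')): buffer="yrvziyixii" (len 10), cursors c1@5 c2@7 c3@10 c4@10, authorship ....1.2.34
After op 5 (insert('v')): buffer="yrvzivyivxiivv" (len 14), cursors c1@6 c2@9 c3@14 c4@14, authorship ....11.22.3434
After op 6 (insert('d')): buffer="yrvzivdyivdxiivvdd" (len 18), cursors c1@7 c2@11 c3@18 c4@18, authorship ....111.222.343434
After op 7 (insert('q')): buffer="yrvzivdqyivdqxiivvddqq" (len 22), cursors c1@8 c2@13 c3@22 c4@22, authorship ....1111.2222.34343434
After op 8 (delete): buffer="yrvzivdyivdxiivvdd" (len 18), cursors c1@7 c2@11 c3@18 c4@18, authorship ....111.222.343434

Answer: yrvzivdyivdxiivvdd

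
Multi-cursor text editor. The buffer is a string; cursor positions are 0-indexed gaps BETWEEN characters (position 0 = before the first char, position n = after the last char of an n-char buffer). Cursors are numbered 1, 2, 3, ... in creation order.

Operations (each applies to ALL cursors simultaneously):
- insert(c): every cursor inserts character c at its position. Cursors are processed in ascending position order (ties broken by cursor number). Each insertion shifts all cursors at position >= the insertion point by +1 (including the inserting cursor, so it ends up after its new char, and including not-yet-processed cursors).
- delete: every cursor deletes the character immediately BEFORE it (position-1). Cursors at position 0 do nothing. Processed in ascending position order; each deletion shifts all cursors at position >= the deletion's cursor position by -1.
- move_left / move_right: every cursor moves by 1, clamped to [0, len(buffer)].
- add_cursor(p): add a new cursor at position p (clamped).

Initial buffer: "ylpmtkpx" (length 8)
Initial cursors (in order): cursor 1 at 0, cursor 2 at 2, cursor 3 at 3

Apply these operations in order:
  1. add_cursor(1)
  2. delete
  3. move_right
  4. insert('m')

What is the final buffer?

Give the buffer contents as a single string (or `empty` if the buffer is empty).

After op 1 (add_cursor(1)): buffer="ylpmtkpx" (len 8), cursors c1@0 c4@1 c2@2 c3@3, authorship ........
After op 2 (delete): buffer="mtkpx" (len 5), cursors c1@0 c2@0 c3@0 c4@0, authorship .....
After op 3 (move_right): buffer="mtkpx" (len 5), cursors c1@1 c2@1 c3@1 c4@1, authorship .....
After op 4 (insert('m')): buffer="mmmmmtkpx" (len 9), cursors c1@5 c2@5 c3@5 c4@5, authorship .1234....

Answer: mmmmmtkpx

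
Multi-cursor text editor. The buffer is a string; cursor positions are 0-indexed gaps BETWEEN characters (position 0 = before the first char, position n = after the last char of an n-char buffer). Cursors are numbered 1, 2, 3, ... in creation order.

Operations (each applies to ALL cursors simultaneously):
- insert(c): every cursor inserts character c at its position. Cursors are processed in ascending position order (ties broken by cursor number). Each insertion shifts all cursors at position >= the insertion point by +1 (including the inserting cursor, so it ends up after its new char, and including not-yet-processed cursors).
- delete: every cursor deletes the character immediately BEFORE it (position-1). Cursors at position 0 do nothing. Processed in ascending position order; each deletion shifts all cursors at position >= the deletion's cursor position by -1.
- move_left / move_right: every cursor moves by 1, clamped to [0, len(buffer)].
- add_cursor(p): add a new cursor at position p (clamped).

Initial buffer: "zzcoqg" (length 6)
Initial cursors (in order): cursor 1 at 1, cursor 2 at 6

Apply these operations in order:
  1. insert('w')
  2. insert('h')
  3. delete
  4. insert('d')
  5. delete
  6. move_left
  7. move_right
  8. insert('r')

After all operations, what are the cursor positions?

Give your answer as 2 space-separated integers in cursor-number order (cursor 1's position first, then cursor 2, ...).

After op 1 (insert('w')): buffer="zwzcoqgw" (len 8), cursors c1@2 c2@8, authorship .1.....2
After op 2 (insert('h')): buffer="zwhzcoqgwh" (len 10), cursors c1@3 c2@10, authorship .11.....22
After op 3 (delete): buffer="zwzcoqgw" (len 8), cursors c1@2 c2@8, authorship .1.....2
After op 4 (insert('d')): buffer="zwdzcoqgwd" (len 10), cursors c1@3 c2@10, authorship .11.....22
After op 5 (delete): buffer="zwzcoqgw" (len 8), cursors c1@2 c2@8, authorship .1.....2
After op 6 (move_left): buffer="zwzcoqgw" (len 8), cursors c1@1 c2@7, authorship .1.....2
After op 7 (move_right): buffer="zwzcoqgw" (len 8), cursors c1@2 c2@8, authorship .1.....2
After op 8 (insert('r')): buffer="zwrzcoqgwr" (len 10), cursors c1@3 c2@10, authorship .11.....22

Answer: 3 10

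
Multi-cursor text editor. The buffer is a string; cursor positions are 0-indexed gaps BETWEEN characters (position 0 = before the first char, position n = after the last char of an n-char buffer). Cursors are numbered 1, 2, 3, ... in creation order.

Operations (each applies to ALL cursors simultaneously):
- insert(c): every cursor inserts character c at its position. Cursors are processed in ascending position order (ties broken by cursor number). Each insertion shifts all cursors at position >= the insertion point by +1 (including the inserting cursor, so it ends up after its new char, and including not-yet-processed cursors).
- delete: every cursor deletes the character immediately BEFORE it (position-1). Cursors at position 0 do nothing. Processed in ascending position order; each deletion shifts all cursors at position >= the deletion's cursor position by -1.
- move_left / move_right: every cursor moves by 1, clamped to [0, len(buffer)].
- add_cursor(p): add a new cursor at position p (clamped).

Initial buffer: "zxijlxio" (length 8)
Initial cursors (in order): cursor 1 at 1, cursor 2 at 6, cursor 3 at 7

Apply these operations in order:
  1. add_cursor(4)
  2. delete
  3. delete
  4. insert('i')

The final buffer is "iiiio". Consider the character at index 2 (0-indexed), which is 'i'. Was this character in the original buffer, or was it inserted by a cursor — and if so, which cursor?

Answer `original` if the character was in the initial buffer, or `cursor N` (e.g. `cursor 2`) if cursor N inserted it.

After op 1 (add_cursor(4)): buffer="zxijlxio" (len 8), cursors c1@1 c4@4 c2@6 c3@7, authorship ........
After op 2 (delete): buffer="xilo" (len 4), cursors c1@0 c4@2 c2@3 c3@3, authorship ....
After op 3 (delete): buffer="o" (len 1), cursors c1@0 c2@0 c3@0 c4@0, authorship .
After op 4 (insert('i')): buffer="iiiio" (len 5), cursors c1@4 c2@4 c3@4 c4@4, authorship 1234.
Authorship (.=original, N=cursor N): 1 2 3 4 .
Index 2: author = 3

Answer: cursor 3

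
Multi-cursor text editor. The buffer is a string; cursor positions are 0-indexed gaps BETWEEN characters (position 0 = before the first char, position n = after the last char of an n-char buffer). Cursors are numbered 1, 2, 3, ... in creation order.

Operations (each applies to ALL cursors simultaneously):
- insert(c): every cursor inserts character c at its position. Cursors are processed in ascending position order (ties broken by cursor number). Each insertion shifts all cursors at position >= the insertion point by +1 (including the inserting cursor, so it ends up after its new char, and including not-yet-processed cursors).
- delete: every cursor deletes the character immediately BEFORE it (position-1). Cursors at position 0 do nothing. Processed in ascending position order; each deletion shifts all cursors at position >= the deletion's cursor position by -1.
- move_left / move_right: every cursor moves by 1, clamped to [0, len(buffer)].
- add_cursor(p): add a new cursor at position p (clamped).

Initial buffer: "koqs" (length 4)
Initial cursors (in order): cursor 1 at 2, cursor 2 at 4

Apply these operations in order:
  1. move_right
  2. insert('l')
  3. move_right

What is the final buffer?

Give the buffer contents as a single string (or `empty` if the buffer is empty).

After op 1 (move_right): buffer="koqs" (len 4), cursors c1@3 c2@4, authorship ....
After op 2 (insert('l')): buffer="koqlsl" (len 6), cursors c1@4 c2@6, authorship ...1.2
After op 3 (move_right): buffer="koqlsl" (len 6), cursors c1@5 c2@6, authorship ...1.2

Answer: koqlsl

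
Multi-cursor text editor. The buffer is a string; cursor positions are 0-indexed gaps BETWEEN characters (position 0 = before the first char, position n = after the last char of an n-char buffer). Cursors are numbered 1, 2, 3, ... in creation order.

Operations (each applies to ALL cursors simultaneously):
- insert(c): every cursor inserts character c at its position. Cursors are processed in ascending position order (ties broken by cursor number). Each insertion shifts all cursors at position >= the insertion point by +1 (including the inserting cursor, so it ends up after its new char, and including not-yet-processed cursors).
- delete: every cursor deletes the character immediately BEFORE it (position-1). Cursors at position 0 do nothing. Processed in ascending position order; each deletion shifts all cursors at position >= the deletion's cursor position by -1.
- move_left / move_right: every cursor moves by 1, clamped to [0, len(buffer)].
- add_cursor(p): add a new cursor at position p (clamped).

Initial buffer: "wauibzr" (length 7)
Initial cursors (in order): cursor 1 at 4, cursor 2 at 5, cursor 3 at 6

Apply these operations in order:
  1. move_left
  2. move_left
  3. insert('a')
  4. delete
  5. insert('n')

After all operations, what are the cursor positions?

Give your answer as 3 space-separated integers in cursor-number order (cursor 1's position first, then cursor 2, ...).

Answer: 3 5 7

Derivation:
After op 1 (move_left): buffer="wauibzr" (len 7), cursors c1@3 c2@4 c3@5, authorship .......
After op 2 (move_left): buffer="wauibzr" (len 7), cursors c1@2 c2@3 c3@4, authorship .......
After op 3 (insert('a')): buffer="waauaiabzr" (len 10), cursors c1@3 c2@5 c3@7, authorship ..1.2.3...
After op 4 (delete): buffer="wauibzr" (len 7), cursors c1@2 c2@3 c3@4, authorship .......
After op 5 (insert('n')): buffer="wanuninbzr" (len 10), cursors c1@3 c2@5 c3@7, authorship ..1.2.3...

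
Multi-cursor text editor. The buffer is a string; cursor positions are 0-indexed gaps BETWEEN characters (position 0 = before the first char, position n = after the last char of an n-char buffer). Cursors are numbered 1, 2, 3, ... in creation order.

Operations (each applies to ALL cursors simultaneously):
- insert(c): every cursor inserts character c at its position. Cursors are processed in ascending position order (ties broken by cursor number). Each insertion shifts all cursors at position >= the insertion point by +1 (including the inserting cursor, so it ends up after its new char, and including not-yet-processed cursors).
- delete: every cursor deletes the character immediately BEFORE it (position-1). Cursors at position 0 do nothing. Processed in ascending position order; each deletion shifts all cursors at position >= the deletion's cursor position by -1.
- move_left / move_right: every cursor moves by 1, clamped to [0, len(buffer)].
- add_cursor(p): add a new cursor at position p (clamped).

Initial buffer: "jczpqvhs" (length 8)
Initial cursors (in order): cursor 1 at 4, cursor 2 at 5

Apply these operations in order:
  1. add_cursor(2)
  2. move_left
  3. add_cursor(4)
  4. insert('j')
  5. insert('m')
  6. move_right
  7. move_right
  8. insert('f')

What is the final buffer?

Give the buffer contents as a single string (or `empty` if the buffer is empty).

After op 1 (add_cursor(2)): buffer="jczpqvhs" (len 8), cursors c3@2 c1@4 c2@5, authorship ........
After op 2 (move_left): buffer="jczpqvhs" (len 8), cursors c3@1 c1@3 c2@4, authorship ........
After op 3 (add_cursor(4)): buffer="jczpqvhs" (len 8), cursors c3@1 c1@3 c2@4 c4@4, authorship ........
After op 4 (insert('j')): buffer="jjczjpjjqvhs" (len 12), cursors c3@2 c1@5 c2@8 c4@8, authorship .3..1.24....
After op 5 (insert('m')): buffer="jjmczjmpjjmmqvhs" (len 16), cursors c3@3 c1@7 c2@12 c4@12, authorship .33..11.2424....
After op 6 (move_right): buffer="jjmczjmpjjmmqvhs" (len 16), cursors c3@4 c1@8 c2@13 c4@13, authorship .33..11.2424....
After op 7 (move_right): buffer="jjmczjmpjjmmqvhs" (len 16), cursors c3@5 c1@9 c2@14 c4@14, authorship .33..11.2424....
After op 8 (insert('f')): buffer="jjmczfjmpjfjmmqvffhs" (len 20), cursors c3@6 c1@11 c2@18 c4@18, authorship .33..311.21424..24..

Answer: jjmczfjmpjfjmmqvffhs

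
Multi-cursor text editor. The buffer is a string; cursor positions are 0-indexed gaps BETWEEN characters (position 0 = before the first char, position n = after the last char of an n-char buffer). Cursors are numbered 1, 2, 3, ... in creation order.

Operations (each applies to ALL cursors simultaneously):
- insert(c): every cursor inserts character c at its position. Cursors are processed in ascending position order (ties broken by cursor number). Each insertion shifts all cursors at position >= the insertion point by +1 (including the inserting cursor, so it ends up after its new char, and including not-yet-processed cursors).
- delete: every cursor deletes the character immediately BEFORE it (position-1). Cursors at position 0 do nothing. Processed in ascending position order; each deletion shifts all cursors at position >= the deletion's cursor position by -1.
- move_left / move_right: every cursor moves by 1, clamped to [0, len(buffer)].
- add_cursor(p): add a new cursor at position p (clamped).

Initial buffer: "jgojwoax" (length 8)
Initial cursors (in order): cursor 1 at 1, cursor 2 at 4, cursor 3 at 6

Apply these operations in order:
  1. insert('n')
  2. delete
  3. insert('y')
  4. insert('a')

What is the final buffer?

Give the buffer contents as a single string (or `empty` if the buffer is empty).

After op 1 (insert('n')): buffer="jngojnwonax" (len 11), cursors c1@2 c2@6 c3@9, authorship .1...2..3..
After op 2 (delete): buffer="jgojwoax" (len 8), cursors c1@1 c2@4 c3@6, authorship ........
After op 3 (insert('y')): buffer="jygojywoyax" (len 11), cursors c1@2 c2@6 c3@9, authorship .1...2..3..
After op 4 (insert('a')): buffer="jyagojyawoyaax" (len 14), cursors c1@3 c2@8 c3@12, authorship .11...22..33..

Answer: jyagojyawoyaax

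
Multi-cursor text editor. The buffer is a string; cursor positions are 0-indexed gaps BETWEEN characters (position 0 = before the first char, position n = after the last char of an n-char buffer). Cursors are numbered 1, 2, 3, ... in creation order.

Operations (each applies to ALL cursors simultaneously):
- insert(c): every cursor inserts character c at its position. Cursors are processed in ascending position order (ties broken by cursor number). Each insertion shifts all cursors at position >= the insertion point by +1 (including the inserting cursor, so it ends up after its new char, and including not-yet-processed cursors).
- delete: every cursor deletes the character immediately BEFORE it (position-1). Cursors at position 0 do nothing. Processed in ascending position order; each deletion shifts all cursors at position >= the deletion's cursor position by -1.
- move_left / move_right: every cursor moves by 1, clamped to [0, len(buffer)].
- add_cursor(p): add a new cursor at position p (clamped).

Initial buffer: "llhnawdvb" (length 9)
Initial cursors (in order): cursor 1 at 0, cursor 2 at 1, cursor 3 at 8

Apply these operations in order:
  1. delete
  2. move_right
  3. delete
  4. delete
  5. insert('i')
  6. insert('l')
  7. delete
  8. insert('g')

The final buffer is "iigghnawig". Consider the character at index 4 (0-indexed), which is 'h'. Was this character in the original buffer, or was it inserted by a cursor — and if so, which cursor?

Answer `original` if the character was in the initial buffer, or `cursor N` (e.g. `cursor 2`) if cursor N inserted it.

After op 1 (delete): buffer="lhnawdb" (len 7), cursors c1@0 c2@0 c3@6, authorship .......
After op 2 (move_right): buffer="lhnawdb" (len 7), cursors c1@1 c2@1 c3@7, authorship .......
After op 3 (delete): buffer="hnawd" (len 5), cursors c1@0 c2@0 c3@5, authorship .....
After op 4 (delete): buffer="hnaw" (len 4), cursors c1@0 c2@0 c3@4, authorship ....
After op 5 (insert('i')): buffer="iihnawi" (len 7), cursors c1@2 c2@2 c3@7, authorship 12....3
After op 6 (insert('l')): buffer="iillhnawil" (len 10), cursors c1@4 c2@4 c3@10, authorship 1212....33
After op 7 (delete): buffer="iihnawi" (len 7), cursors c1@2 c2@2 c3@7, authorship 12....3
After op 8 (insert('g')): buffer="iigghnawig" (len 10), cursors c1@4 c2@4 c3@10, authorship 1212....33
Authorship (.=original, N=cursor N): 1 2 1 2 . . . . 3 3
Index 4: author = original

Answer: original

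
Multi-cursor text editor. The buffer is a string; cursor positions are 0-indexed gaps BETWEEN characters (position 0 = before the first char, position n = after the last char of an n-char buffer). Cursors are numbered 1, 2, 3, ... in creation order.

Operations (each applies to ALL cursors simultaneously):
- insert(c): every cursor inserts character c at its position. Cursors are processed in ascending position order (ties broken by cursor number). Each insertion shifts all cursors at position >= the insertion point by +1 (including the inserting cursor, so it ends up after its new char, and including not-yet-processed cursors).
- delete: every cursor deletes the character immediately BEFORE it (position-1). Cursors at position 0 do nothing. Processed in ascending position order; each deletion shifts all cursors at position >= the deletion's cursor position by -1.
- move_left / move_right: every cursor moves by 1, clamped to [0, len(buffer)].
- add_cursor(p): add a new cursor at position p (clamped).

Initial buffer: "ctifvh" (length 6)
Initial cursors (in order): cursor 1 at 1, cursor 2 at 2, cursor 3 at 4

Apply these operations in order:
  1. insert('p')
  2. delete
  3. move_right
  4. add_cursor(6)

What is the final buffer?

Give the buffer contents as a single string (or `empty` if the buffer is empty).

After op 1 (insert('p')): buffer="cptpifpvh" (len 9), cursors c1@2 c2@4 c3@7, authorship .1.2..3..
After op 2 (delete): buffer="ctifvh" (len 6), cursors c1@1 c2@2 c3@4, authorship ......
After op 3 (move_right): buffer="ctifvh" (len 6), cursors c1@2 c2@3 c3@5, authorship ......
After op 4 (add_cursor(6)): buffer="ctifvh" (len 6), cursors c1@2 c2@3 c3@5 c4@6, authorship ......

Answer: ctifvh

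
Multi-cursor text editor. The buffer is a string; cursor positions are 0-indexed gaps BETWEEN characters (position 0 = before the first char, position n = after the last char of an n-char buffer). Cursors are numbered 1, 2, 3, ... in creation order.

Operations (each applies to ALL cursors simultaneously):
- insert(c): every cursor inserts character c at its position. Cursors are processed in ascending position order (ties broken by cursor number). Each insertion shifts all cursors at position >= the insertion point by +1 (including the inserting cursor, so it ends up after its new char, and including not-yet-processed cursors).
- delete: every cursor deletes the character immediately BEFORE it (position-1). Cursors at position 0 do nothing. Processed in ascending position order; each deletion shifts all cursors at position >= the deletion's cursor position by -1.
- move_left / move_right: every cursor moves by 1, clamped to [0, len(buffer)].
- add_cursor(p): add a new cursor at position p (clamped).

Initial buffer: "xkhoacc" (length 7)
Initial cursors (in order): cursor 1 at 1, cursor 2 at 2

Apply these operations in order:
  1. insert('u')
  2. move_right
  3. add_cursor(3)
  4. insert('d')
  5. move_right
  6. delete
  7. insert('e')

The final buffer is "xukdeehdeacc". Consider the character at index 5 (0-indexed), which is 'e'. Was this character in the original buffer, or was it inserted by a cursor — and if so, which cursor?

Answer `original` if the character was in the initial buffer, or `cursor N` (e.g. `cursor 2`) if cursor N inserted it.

Answer: cursor 3

Derivation:
After op 1 (insert('u')): buffer="xukuhoacc" (len 9), cursors c1@2 c2@4, authorship .1.2.....
After op 2 (move_right): buffer="xukuhoacc" (len 9), cursors c1@3 c2@5, authorship .1.2.....
After op 3 (add_cursor(3)): buffer="xukuhoacc" (len 9), cursors c1@3 c3@3 c2@5, authorship .1.2.....
After op 4 (insert('d')): buffer="xukdduhdoacc" (len 12), cursors c1@5 c3@5 c2@8, authorship .1.132.2....
After op 5 (move_right): buffer="xukdduhdoacc" (len 12), cursors c1@6 c3@6 c2@9, authorship .1.132.2....
After op 6 (delete): buffer="xukdhdacc" (len 9), cursors c1@4 c3@4 c2@6, authorship .1.1.2...
After op 7 (insert('e')): buffer="xukdeehdeacc" (len 12), cursors c1@6 c3@6 c2@9, authorship .1.113.22...
Authorship (.=original, N=cursor N): . 1 . 1 1 3 . 2 2 . . .
Index 5: author = 3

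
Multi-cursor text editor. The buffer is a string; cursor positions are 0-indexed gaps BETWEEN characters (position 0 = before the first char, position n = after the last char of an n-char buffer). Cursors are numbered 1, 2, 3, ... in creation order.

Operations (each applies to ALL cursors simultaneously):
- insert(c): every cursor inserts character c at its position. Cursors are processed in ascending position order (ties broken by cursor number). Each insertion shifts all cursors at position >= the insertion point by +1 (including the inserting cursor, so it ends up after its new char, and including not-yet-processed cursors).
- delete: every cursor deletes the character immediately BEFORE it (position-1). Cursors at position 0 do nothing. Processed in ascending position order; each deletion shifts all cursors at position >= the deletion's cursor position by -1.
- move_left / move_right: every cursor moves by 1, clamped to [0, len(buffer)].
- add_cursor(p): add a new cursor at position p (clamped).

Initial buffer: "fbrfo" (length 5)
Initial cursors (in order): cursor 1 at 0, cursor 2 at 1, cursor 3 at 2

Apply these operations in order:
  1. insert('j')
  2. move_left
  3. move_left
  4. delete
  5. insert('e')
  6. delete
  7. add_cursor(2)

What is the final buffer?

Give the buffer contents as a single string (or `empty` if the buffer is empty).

Answer: fbjrfo

Derivation:
After op 1 (insert('j')): buffer="jfjbjrfo" (len 8), cursors c1@1 c2@3 c3@5, authorship 1.2.3...
After op 2 (move_left): buffer="jfjbjrfo" (len 8), cursors c1@0 c2@2 c3@4, authorship 1.2.3...
After op 3 (move_left): buffer="jfjbjrfo" (len 8), cursors c1@0 c2@1 c3@3, authorship 1.2.3...
After op 4 (delete): buffer="fbjrfo" (len 6), cursors c1@0 c2@0 c3@1, authorship ..3...
After op 5 (insert('e')): buffer="eefebjrfo" (len 9), cursors c1@2 c2@2 c3@4, authorship 12.3.3...
After op 6 (delete): buffer="fbjrfo" (len 6), cursors c1@0 c2@0 c3@1, authorship ..3...
After op 7 (add_cursor(2)): buffer="fbjrfo" (len 6), cursors c1@0 c2@0 c3@1 c4@2, authorship ..3...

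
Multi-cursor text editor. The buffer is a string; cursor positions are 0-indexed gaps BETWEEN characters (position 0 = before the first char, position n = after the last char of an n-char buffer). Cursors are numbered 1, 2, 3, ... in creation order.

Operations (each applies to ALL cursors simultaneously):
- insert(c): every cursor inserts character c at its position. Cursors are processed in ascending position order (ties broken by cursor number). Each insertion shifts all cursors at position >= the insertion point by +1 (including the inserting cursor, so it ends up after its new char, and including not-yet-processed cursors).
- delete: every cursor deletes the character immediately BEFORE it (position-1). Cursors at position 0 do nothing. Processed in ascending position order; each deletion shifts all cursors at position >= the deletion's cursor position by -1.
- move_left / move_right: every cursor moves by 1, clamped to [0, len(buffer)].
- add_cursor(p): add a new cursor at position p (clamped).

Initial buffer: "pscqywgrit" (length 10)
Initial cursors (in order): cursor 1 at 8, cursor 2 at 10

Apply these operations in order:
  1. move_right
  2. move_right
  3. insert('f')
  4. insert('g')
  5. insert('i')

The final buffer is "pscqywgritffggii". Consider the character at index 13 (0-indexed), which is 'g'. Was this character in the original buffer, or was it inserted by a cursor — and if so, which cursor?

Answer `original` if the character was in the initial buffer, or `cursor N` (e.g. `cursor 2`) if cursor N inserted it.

After op 1 (move_right): buffer="pscqywgrit" (len 10), cursors c1@9 c2@10, authorship ..........
After op 2 (move_right): buffer="pscqywgrit" (len 10), cursors c1@10 c2@10, authorship ..........
After op 3 (insert('f')): buffer="pscqywgritff" (len 12), cursors c1@12 c2@12, authorship ..........12
After op 4 (insert('g')): buffer="pscqywgritffgg" (len 14), cursors c1@14 c2@14, authorship ..........1212
After op 5 (insert('i')): buffer="pscqywgritffggii" (len 16), cursors c1@16 c2@16, authorship ..........121212
Authorship (.=original, N=cursor N): . . . . . . . . . . 1 2 1 2 1 2
Index 13: author = 2

Answer: cursor 2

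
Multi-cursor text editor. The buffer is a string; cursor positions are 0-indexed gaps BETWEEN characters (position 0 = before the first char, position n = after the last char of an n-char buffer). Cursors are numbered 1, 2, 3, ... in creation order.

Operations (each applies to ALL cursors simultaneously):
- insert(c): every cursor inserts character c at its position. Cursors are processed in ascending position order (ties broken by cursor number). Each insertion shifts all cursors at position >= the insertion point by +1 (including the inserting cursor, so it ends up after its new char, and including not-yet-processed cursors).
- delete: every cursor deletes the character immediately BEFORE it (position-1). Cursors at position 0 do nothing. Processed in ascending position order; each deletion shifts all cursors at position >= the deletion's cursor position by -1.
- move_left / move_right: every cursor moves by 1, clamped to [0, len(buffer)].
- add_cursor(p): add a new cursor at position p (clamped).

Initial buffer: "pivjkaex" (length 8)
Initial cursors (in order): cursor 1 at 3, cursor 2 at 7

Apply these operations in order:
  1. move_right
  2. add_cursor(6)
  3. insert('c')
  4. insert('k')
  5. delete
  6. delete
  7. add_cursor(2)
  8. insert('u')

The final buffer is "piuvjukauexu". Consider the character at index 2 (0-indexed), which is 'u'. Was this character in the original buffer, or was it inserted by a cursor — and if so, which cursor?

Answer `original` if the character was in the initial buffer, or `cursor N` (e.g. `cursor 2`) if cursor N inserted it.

Answer: cursor 4

Derivation:
After op 1 (move_right): buffer="pivjkaex" (len 8), cursors c1@4 c2@8, authorship ........
After op 2 (add_cursor(6)): buffer="pivjkaex" (len 8), cursors c1@4 c3@6 c2@8, authorship ........
After op 3 (insert('c')): buffer="pivjckacexc" (len 11), cursors c1@5 c3@8 c2@11, authorship ....1..3..2
After op 4 (insert('k')): buffer="pivjckkackexck" (len 14), cursors c1@6 c3@10 c2@14, authorship ....11..33..22
After op 5 (delete): buffer="pivjckacexc" (len 11), cursors c1@5 c3@8 c2@11, authorship ....1..3..2
After op 6 (delete): buffer="pivjkaex" (len 8), cursors c1@4 c3@6 c2@8, authorship ........
After op 7 (add_cursor(2)): buffer="pivjkaex" (len 8), cursors c4@2 c1@4 c3@6 c2@8, authorship ........
After op 8 (insert('u')): buffer="piuvjukauexu" (len 12), cursors c4@3 c1@6 c3@9 c2@12, authorship ..4..1..3..2
Authorship (.=original, N=cursor N): . . 4 . . 1 . . 3 . . 2
Index 2: author = 4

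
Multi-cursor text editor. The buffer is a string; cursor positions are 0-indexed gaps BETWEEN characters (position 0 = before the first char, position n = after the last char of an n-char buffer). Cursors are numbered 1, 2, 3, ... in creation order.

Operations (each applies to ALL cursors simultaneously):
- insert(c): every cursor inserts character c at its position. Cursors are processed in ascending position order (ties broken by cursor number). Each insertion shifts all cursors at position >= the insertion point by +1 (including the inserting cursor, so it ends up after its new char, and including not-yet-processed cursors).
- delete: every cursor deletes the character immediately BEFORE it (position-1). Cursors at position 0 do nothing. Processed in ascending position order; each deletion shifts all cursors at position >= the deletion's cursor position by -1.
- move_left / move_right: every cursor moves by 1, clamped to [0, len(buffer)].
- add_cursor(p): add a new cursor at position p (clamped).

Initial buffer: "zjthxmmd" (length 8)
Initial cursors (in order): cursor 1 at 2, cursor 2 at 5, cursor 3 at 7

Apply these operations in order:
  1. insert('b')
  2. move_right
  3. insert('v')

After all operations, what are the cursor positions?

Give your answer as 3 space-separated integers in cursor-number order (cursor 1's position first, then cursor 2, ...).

After op 1 (insert('b')): buffer="zjbthxbmmbd" (len 11), cursors c1@3 c2@7 c3@10, authorship ..1...2..3.
After op 2 (move_right): buffer="zjbthxbmmbd" (len 11), cursors c1@4 c2@8 c3@11, authorship ..1...2..3.
After op 3 (insert('v')): buffer="zjbtvhxbmvmbdv" (len 14), cursors c1@5 c2@10 c3@14, authorship ..1.1..2.2.3.3

Answer: 5 10 14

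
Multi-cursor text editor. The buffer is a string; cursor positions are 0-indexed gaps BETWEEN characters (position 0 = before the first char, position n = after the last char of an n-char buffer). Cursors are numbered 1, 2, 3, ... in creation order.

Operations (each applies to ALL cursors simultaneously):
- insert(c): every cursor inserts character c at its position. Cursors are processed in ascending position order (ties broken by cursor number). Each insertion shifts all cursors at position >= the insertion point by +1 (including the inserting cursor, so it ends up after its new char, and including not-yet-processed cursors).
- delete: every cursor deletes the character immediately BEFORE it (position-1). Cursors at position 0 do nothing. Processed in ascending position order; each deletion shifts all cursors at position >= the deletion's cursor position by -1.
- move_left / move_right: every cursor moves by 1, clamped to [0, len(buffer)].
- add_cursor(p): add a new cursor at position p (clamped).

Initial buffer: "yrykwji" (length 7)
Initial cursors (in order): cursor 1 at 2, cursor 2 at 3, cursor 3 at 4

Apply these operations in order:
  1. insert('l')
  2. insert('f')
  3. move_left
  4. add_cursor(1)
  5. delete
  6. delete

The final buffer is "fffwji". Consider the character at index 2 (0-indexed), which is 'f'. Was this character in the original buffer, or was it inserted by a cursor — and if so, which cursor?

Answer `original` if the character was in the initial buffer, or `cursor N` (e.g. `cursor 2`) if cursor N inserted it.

After op 1 (insert('l')): buffer="yrlylklwji" (len 10), cursors c1@3 c2@5 c3@7, authorship ..1.2.3...
After op 2 (insert('f')): buffer="yrlfylfklfwji" (len 13), cursors c1@4 c2@7 c3@10, authorship ..11.22.33...
After op 3 (move_left): buffer="yrlfylfklfwji" (len 13), cursors c1@3 c2@6 c3@9, authorship ..11.22.33...
After op 4 (add_cursor(1)): buffer="yrlfylfklfwji" (len 13), cursors c4@1 c1@3 c2@6 c3@9, authorship ..11.22.33...
After op 5 (delete): buffer="rfyfkfwji" (len 9), cursors c4@0 c1@1 c2@3 c3@5, authorship .1.2.3...
After op 6 (delete): buffer="fffwji" (len 6), cursors c1@0 c4@0 c2@1 c3@2, authorship 123...
Authorship (.=original, N=cursor N): 1 2 3 . . .
Index 2: author = 3

Answer: cursor 3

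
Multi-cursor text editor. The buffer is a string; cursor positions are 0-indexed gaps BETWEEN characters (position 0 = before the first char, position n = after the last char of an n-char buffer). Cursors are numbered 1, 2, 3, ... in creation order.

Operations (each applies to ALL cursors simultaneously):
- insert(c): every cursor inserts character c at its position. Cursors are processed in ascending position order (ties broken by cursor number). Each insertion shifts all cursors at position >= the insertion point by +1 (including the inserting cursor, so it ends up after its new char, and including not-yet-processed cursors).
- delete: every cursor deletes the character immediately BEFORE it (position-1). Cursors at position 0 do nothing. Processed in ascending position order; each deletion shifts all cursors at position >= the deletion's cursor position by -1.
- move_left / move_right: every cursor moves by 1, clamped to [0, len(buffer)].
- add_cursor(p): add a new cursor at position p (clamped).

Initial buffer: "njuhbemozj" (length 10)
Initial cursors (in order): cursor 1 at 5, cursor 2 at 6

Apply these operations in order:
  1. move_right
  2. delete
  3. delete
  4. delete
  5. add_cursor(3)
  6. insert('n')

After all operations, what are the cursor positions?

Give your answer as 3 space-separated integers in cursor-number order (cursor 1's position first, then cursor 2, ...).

After op 1 (move_right): buffer="njuhbemozj" (len 10), cursors c1@6 c2@7, authorship ..........
After op 2 (delete): buffer="njuhbozj" (len 8), cursors c1@5 c2@5, authorship ........
After op 3 (delete): buffer="njuozj" (len 6), cursors c1@3 c2@3, authorship ......
After op 4 (delete): buffer="nozj" (len 4), cursors c1@1 c2@1, authorship ....
After op 5 (add_cursor(3)): buffer="nozj" (len 4), cursors c1@1 c2@1 c3@3, authorship ....
After op 6 (insert('n')): buffer="nnnoznj" (len 7), cursors c1@3 c2@3 c3@6, authorship .12..3.

Answer: 3 3 6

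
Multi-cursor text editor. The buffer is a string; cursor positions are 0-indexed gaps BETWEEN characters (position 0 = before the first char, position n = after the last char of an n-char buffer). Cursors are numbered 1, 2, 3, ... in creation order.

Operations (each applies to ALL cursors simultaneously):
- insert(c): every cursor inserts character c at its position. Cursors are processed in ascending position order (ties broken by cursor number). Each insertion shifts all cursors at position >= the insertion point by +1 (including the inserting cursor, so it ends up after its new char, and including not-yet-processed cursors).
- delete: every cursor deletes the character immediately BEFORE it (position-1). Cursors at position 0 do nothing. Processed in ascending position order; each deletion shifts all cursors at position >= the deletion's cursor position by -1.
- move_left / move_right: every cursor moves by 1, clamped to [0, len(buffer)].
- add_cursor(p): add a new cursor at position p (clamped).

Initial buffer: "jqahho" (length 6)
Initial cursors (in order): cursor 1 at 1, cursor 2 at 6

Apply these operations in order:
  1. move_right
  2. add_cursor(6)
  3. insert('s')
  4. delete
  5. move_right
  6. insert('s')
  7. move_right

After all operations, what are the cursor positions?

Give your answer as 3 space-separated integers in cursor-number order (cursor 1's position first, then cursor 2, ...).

After op 1 (move_right): buffer="jqahho" (len 6), cursors c1@2 c2@6, authorship ......
After op 2 (add_cursor(6)): buffer="jqahho" (len 6), cursors c1@2 c2@6 c3@6, authorship ......
After op 3 (insert('s')): buffer="jqsahhoss" (len 9), cursors c1@3 c2@9 c3@9, authorship ..1....23
After op 4 (delete): buffer="jqahho" (len 6), cursors c1@2 c2@6 c3@6, authorship ......
After op 5 (move_right): buffer="jqahho" (len 6), cursors c1@3 c2@6 c3@6, authorship ......
After op 6 (insert('s')): buffer="jqashhoss" (len 9), cursors c1@4 c2@9 c3@9, authorship ...1...23
After op 7 (move_right): buffer="jqashhoss" (len 9), cursors c1@5 c2@9 c3@9, authorship ...1...23

Answer: 5 9 9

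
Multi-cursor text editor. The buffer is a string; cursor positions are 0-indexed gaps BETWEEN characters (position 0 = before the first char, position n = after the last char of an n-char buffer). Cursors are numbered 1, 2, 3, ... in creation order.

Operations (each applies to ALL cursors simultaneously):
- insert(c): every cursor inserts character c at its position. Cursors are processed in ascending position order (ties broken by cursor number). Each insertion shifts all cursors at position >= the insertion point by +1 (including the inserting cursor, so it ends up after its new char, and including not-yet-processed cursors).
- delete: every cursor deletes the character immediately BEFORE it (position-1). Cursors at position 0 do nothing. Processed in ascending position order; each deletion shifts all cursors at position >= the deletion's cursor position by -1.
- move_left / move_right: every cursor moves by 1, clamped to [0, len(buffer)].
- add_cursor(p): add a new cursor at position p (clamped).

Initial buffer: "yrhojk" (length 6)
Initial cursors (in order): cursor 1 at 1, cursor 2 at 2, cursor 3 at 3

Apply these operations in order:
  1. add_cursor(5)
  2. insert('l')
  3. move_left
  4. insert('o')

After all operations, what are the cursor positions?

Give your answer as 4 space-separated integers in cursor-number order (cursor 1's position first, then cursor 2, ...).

Answer: 2 5 8 12

Derivation:
After op 1 (add_cursor(5)): buffer="yrhojk" (len 6), cursors c1@1 c2@2 c3@3 c4@5, authorship ......
After op 2 (insert('l')): buffer="ylrlhlojlk" (len 10), cursors c1@2 c2@4 c3@6 c4@9, authorship .1.2.3..4.
After op 3 (move_left): buffer="ylrlhlojlk" (len 10), cursors c1@1 c2@3 c3@5 c4@8, authorship .1.2.3..4.
After op 4 (insert('o')): buffer="yolrolholojolk" (len 14), cursors c1@2 c2@5 c3@8 c4@12, authorship .11.22.33..44.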